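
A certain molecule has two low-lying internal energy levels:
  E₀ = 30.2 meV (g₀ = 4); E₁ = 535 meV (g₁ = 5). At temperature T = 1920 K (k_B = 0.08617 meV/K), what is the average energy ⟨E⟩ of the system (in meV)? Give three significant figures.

k_BT = 0.08617 × 1920 K = 165.45 meV.
Eᵢ/kT = 0.18253, 3.2336.
Z = Σ gᵢe^(−Eᵢ/kT) = 4·e^(−0.18253) + 5·e^(−3.2336) = 3.3326 + 0.19708 = 3.5297.
⟨E⟩ = Σ Eᵢ gᵢe^(−Eᵢ/kT) / Z = (30.2·3.3326 + 535·0.19708) / 3.5297 = 58.4 meV.

58.4 meV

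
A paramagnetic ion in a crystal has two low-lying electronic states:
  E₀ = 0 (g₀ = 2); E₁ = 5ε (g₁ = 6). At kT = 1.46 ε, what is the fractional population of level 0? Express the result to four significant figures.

0.9110

Eᵢ/kT = 0, 3.42466.
Z = Σ gᵢe^(−Eᵢ/kT) = 2·e^(−0) + 6·e^(−3.42466) = 2.00000 + 0.195362 = 2.19536.
P₀ = g₀ e^(−E₀/kT) / Z = 2.00000/2.19536 = 0.9110.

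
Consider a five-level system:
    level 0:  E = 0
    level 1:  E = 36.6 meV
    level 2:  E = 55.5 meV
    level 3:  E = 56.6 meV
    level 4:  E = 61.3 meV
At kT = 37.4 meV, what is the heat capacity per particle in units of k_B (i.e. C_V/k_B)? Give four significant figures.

0.4828

Eᵢ/kT = 0, 0.978610, 1.48396, 1.51337, 1.63904.
Z = Σ e^(−Eᵢ/kT) = e^(−0) + e^(−0.978610) + e^(−1.48396) + e^(−1.51337) + e^(−1.63904) = 1.00000 + 0.375833 + 0.226738 + 0.220167 + 0.194166 = 2.01690.
⟨E⟩ = 25.1392 meV, ⟨E²⟩ = 1307.35 meV².
C_V/k_B = (⟨E²⟩ − ⟨E⟩²)/(kT)² = (1307.35 − 631.979)/1398.76 = 0.4828.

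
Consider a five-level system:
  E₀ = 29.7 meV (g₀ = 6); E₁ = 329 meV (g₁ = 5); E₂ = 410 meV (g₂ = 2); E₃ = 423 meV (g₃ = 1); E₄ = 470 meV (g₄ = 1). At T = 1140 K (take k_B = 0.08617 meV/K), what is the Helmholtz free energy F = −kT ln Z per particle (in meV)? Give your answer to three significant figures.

-151 meV

k_BT = 0.08617 × 1140 K = 98.234 meV.
Eᵢ/kT = 0.30234, 3.3491, 4.1737, 4.3060, 4.7845.
Z = Σ gᵢe^(−Eᵢ/kT) = 6·e^(−0.30234) + 5·e^(−3.3491) + 2·e^(−4.1737) + 1·e^(−4.3060) + 1·e^(−4.7845) = 4.4345 + 0.17558 + 0.030790 + 0.013487 + 0.0083583 = 4.6627.
F = −kT ln Z = −98.234 × ln(4.6627) = −98.234 × 1.5396 = -151 meV.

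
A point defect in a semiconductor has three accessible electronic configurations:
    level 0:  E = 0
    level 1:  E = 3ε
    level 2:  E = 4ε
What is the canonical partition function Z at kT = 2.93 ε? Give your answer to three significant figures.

Eᵢ/kT = 0, 1.0239, 1.3652.
Z = Σ e^(−Eᵢ/kT) = e^(−0) + e^(−1.0239) + e^(−1.3652) = 1.0000 + 0.35919 + 0.25533 = 1.6145.

Z = 1.61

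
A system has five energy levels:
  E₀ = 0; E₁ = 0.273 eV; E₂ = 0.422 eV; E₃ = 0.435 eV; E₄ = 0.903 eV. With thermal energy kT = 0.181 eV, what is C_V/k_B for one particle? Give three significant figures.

Eᵢ/kT = 0, 1.5083, 2.3315, 2.4033, 4.9890.
Z = Σ e^(−Eᵢ/kT) = e^(−0) + e^(−1.5083) + e^(−2.3315) + e^(−2.4033) + e^(−4.9890) = 1.0000 + 0.22129 + 0.097150 + 0.090419 + 0.0068125 = 1.4157.
⟨E⟩ = 0.10376 eV, ⟨E²⟩ = 0.039880 eV².
C_V/k_B = (⟨E²⟩ − ⟨E⟩²)/(kT)² = (0.039880 − 0.010766)/0.032761 = 0.889.

0.889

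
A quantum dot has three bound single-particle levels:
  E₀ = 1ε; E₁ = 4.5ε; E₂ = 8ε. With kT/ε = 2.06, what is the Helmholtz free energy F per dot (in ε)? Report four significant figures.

0.5966 ε

Eᵢ/kT = 0.485437, 2.18447, 3.88350.
Z = Σ e^(−Eᵢ/kT) = e^(−0.485437) + e^(−2.18447) + e^(−3.88350) = 0.615428 + 0.112537 + 0.0205787 = 0.748544.
F = −kT ln Z = −2.06 × ln(0.748544) = −2.06 × -0.289625 = 0.5966 ε.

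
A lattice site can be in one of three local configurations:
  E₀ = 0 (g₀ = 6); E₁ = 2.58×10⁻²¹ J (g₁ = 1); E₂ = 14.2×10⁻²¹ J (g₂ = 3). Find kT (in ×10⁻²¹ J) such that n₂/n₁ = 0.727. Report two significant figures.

n₂/n₁ = (g₂/g₁) exp[−(E₂−E₁)/kT] = 0.727.
⇒ (E₂−E₁)/kT = ln((3/1)/0.727) = ln(4.127) = 1.418.
kT = 11.62 ×10⁻²¹ J / 1.418 = 8.2 ×10⁻²¹ J.

8.2 ×10⁻²¹ J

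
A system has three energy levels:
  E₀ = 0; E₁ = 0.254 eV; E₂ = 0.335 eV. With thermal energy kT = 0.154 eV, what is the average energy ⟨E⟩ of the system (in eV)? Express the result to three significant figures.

Eᵢ/kT = 0, 1.6494, 2.1753.
Z = Σ e^(−Eᵢ/kT) = e^(−0) + e^(−1.6494) + e^(−2.1753) = 1.0000 + 0.19217 + 0.11357 = 1.3057.
⟨E⟩ = Σ Eᵢ e^(−Eᵢ/kT) / Z = (0·1.0000 + 0.254·0.19217 + 0.335·0.11357) / 1.3057 = 0.0665 eV.

0.0665 eV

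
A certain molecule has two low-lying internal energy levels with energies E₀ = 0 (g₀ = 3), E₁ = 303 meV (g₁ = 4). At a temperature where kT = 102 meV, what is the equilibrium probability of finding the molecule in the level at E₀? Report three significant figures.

Eᵢ/kT = 0, 2.9706.
Z = Σ gᵢe^(−Eᵢ/kT) = 3·e^(−0) + 4·e^(−2.9706) = 3.0000 + 0.20509 = 3.2051.
P₀ = g₀ e^(−E₀/kT) / Z = 3.0000/3.2051 = 0.936.

0.936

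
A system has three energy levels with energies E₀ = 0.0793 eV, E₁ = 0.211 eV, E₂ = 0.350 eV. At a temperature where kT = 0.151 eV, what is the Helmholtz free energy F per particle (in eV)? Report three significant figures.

0.00980 eV

Eᵢ/kT = 0.52517, 1.3974, 2.3179.
Z = Σ e^(−Eᵢ/kT) = e^(−0.52517) + e^(−1.3974) + e^(−2.3179) = 0.59145 + 0.24724 + 0.098480 = 0.93717.
F = −kT ln Z = −0.151 × ln(0.93717) = −0.151 × -0.064891 = 0.00980 eV.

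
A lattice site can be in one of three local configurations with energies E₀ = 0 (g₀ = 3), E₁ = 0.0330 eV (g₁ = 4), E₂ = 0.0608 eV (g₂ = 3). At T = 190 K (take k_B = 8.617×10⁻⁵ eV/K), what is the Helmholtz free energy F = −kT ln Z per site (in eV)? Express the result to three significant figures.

-0.0210 eV

k_BT = 8.617×10⁻⁵ × 190 K = 0.016372 eV.
Eᵢ/kT = 0, 2.0156, 3.7137.
Z = Σ gᵢe^(−Eᵢ/kT) = 3·e^(−0) + 4·e^(−2.0156) + 3·e^(−3.7137) = 3.0000 + 0.53296 + 0.073161 = 3.6061.
F = −kT ln Z = −0.016372 × ln(3.6061) = −0.016372 × 1.2826 = -0.0210 eV.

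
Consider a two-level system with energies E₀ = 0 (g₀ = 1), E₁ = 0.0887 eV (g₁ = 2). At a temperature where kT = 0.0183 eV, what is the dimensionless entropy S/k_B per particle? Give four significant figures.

0.09052

Eᵢ/kT = 0, 4.84699.
Z = Σ gᵢe^(−Eᵢ/kT) = 1·e^(−0) + 2·e^(−4.84699) = 1.00000 + 0.0157040 = 1.01570.
⟨E⟩ = Σ EᵢPᵢ = 0.00137141 eV.
S/k_B = ln Z + ⟨E⟩/kT = ln(1.01570) + 0.00137141/0.0183 = 0.0155780 + 0.0749404 = 0.09052.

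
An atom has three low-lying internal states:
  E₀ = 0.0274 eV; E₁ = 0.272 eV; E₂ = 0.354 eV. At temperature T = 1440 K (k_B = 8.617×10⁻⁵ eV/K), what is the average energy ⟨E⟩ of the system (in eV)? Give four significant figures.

k_BT = 8.617×10⁻⁵ × 1440 K = 0.124085 eV.
Eᵢ/kT = 0.220816, 2.19205, 2.85288.
Z = Σ e^(−Eᵢ/kT) = e^(−0.220816) + e^(−2.19205) + e^(−2.85288) = 0.801864 + 0.111688 + 0.0576780 = 0.971230.
⟨E⟩ = Σ Eᵢ e^(−Eᵢ/kT) / Z = (0.0274·0.801864 + 0.272·0.111688 + 0.354·0.0576780) / 0.971230 = 0.07492 eV.

0.07492 eV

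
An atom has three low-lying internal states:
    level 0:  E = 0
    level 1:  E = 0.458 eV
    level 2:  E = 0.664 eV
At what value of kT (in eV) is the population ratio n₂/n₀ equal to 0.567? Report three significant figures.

1.17 eV

n₂/n₀ = exp[−(E₂−E₀)/kT] = 0.567.
⇒ (E₂−E₀)/kT = ln(1/0.567) = ln(1.7637) = 0.56741.
kT = 0.664 eV / 0.56741 = 1.17 eV.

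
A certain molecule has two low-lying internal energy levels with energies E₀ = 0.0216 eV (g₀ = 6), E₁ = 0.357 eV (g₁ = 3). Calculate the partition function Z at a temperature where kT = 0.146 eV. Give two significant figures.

Eᵢ/kT = 0.1479, 2.445.
Z = Σ gᵢe^(−Eᵢ/kT) = 6·e^(−0.1479) + 3·e^(−2.445) = 5.175 + 0.2602 = 5.435.

Z = 5.4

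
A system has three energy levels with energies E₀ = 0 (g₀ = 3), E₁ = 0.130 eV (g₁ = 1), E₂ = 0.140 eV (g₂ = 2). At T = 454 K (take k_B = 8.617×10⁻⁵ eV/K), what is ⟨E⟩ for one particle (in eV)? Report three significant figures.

k_BT = 8.617×10⁻⁵ × 454 K = 0.039121 eV.
Eᵢ/kT = 0, 3.3230, 3.5786.
Z = Σ gᵢe^(−Eᵢ/kT) = 3·e^(−0) + 1·e^(−3.3230) + 2·e^(−3.5786) = 3.0000 + 0.036045 + 0.055830 = 3.0919.
⟨E⟩ = Σ Eᵢ gᵢe^(−Eᵢ/kT) / Z = (0·3.0000 + 0.130·0.036045 + 0.140·0.055830) / 3.0919 = 0.00404 eV.

0.00404 eV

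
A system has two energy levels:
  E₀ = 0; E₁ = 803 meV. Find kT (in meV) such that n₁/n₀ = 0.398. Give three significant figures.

872 meV

n₁/n₀ = exp[−(E₁−E₀)/kT] = 0.398.
⇒ (E₁−E₀)/kT = ln(1/0.398) = ln(2.5126) = 0.92132.
kT = 803 meV / 0.92132 = 872 meV.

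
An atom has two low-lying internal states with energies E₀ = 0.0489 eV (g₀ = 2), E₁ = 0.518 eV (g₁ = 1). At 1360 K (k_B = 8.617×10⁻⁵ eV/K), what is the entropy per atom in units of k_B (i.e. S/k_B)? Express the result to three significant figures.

0.738

k_BT = 8.617×10⁻⁵ × 1360 K = 0.11719 eV.
Eᵢ/kT = 0.41727, 4.4202.
Z = Σ gᵢe^(−Eᵢ/kT) = 2·e^(−0.41727) + 1·e^(−4.4202) = 1.3177 + 0.012032 = 1.3297.
⟨E⟩ = Σ EᵢPᵢ = 0.053146 eV.
S/k_B = ln Z + ⟨E⟩/kT = ln(1.3297) + 0.053146/0.11719 = 0.28495 + 0.45350 = 0.738.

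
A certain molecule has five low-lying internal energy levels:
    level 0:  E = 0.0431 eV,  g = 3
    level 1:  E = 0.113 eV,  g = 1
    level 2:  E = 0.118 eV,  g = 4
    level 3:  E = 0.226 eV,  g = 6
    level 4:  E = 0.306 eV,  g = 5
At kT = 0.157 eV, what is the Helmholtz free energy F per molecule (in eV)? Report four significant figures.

-0.3007 eV

Eᵢ/kT = 0.274522, 0.719745, 0.751592, 1.43949, 1.94904.
Z = Σ gᵢe^(−Eᵢ/kT) = 3·e^(−0.274522) + 1·e^(−0.719745) + 4·e^(−0.751592) + 6·e^(−1.43949) + 5·e^(−1.94904) = 2.27981 + 0.486876 + 1.88646 + 1.42229 + 0.712054 = 6.78749.
F = −kT ln Z = −0.157 × ln(6.78749) = −0.157 × 1.91508 = -0.3007 eV.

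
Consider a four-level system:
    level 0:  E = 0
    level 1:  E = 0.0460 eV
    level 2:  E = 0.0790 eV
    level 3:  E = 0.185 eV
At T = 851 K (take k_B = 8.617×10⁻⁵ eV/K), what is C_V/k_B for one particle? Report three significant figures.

k_BT = 8.617×10⁻⁵ × 851 K = 0.073331 eV.
Eᵢ/kT = 0, 0.62729, 1.0773, 2.5228.
Z = Σ e^(−Eᵢ/kT) = e^(−0) + e^(−0.62729) + e^(−1.0773) + e^(−2.5228) = 1.0000 + 0.53404 + 0.34051 + 0.080235 = 1.9548.
⟨E⟩ = 0.033921 eV, ⟨E²⟩ = 0.0030700 eV².
C_V/k_B = (⟨E²⟩ − ⟨E⟩²)/(kT)² = (0.0030700 − 0.0011506)/0.0053774 = 0.357.

0.357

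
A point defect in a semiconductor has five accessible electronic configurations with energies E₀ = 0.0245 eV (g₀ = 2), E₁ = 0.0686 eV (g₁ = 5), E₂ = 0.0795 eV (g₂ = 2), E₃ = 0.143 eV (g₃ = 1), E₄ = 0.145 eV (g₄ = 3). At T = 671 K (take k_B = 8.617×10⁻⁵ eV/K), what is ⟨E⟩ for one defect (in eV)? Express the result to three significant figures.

0.0612 eV

k_BT = 8.617×10⁻⁵ × 671 K = 0.057820 eV.
Eᵢ/kT = 0.42373, 1.1864, 1.3750, 2.4732, 2.5078.
Z = Σ gᵢe^(−Eᵢ/kT) = 2·e^(−0.42373) + 5·e^(−1.1864) + 2·e^(−1.3750) + 1·e^(−2.4732) + 3·e^(−2.5078) = 1.3092 + 1.5266 + 0.50568 + 0.084315 + 0.24434 = 3.6701.
⟨E⟩ = Σ Eᵢ gᵢe^(−Eᵢ/kT) / Z = (0.0245·1.3092 + 0.0686·1.5266 + 0.0795·0.50568 + 0.143·0.084315 + 0.145·0.24434) / 3.6701 = 0.0612 eV.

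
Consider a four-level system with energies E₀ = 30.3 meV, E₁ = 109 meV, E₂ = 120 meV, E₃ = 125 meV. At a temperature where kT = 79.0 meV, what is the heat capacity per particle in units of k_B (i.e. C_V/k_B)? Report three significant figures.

0.308

Eᵢ/kT = 0.38354, 1.3797, 1.5190, 1.5823.
Z = Σ e^(−Eᵢ/kT) = e^(−0.38354) + e^(−1.3797) + e^(−1.5190) + e^(−1.5823) = 0.68144 + 0.25165 + 0.21893 + 0.20550 = 1.3575.
⟨E⟩ = 73.692 meV, ⟨E²⟩ = 7351.0 meV².
C_V/k_B = (⟨E²⟩ − ⟨E⟩²)/(kT)² = (7351.0 − 5430.5)/6241.0 = 0.308.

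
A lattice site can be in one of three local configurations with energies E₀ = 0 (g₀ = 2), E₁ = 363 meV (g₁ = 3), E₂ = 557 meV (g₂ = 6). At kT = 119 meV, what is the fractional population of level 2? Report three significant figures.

Eᵢ/kT = 0, 3.0504, 4.6807.
Z = Σ gᵢe^(−Eᵢ/kT) = 2·e^(−0) + 3·e^(−3.0504) + 6·e^(−4.6807) = 2.0000 + 0.14202 + 0.055635 = 2.1977.
P₂ = g₂ e^(−E₂/kT) / Z = 0.055635/2.1977 = 0.0253.

0.0253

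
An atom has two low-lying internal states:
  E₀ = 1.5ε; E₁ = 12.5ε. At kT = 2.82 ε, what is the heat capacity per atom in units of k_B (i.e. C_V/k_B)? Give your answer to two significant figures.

0.30

Eᵢ/kT = 0.5319, 4.433.
Z = Σ e^(−Eᵢ/kT) = e^(−0.5319) + e^(−4.433) = 0.5875 + 0.01188 = 0.5994.
⟨E⟩ = 1.718 ε, ⟨E²⟩ = 5.302 ε².
C_V/k_B = (⟨E²⟩ − ⟨E⟩²)/(kT)² = (5.302 − 2.952)/7.952 = 0.30.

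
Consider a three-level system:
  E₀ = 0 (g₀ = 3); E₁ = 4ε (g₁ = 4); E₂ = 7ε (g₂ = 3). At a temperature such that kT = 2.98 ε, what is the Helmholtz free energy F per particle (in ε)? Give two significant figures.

-4.4 ε

Eᵢ/kT = 0, 1.342, 2.349.
Z = Σ gᵢe^(−Eᵢ/kT) = 3·e^(−0) + 4·e^(−1.342) + 3·e^(−2.349) = 3.000 + 1.045 + 0.2864 = 4.331.
F = −kT ln Z = −2.98 × ln(4.331) = −2.98 × 1.466 = -4.4 ε.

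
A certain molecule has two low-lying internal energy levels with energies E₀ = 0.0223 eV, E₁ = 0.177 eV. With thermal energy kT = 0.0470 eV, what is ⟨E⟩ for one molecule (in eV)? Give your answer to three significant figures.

Eᵢ/kT = 0.47447, 3.7660.
Z = Σ e^(−Eᵢ/kT) = e^(−0.47447) + e^(−3.7660) = 0.62221 + 0.023144 = 0.64535.
⟨E⟩ = Σ Eᵢ e^(−Eᵢ/kT) / Z = (0.0223·0.62221 + 0.177·0.023144) / 0.64535 = 0.0278 eV.

0.0278 eV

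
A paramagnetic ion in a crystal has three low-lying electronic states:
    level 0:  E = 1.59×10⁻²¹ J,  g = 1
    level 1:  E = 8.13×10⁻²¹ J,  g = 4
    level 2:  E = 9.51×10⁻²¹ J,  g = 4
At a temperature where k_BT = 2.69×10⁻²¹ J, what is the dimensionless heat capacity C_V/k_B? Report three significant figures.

Eᵢ/kT = 0.59108, 3.0223, 3.5353.
Z = Σ gᵢe^(−Eᵢ/kT) = 1·e^(−0.59108) + 4·e^(−3.0223) + 4·e^(−3.5353) = 0.55373 + 0.19476 + 0.11660 = 0.86509.
⟨E⟩ = 4.1299, ⟨E²⟩ = 28.689.
C_V/k_B = (⟨E²⟩ − ⟨E⟩²)/(kT)² = (28.689 − 17.056)/7.2361 = 1.61.

1.61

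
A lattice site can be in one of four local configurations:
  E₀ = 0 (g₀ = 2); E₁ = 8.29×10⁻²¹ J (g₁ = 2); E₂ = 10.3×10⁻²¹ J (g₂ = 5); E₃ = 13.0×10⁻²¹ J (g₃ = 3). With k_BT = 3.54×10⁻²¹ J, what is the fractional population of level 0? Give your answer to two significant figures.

Eᵢ/kT = 0, 2.342, 2.910, 3.672.
Z = Σ gᵢe^(−Eᵢ/kT) = 2·e^(−0) + 2·e^(−2.342) + 5·e^(−2.910) + 3·e^(−3.672) = 2.000 + 0.1923 + 0.2724 + 0.07628 = 2.541.
P₀ = g₀ e^(−E₀/kT) / Z = 2.000/2.541 = 0.79.

0.79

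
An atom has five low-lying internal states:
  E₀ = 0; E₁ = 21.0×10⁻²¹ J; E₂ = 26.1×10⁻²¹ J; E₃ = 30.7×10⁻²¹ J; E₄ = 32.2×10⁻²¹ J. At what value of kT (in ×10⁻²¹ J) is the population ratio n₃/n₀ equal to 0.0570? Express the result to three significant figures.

10.7 ×10⁻²¹ J

n₃/n₀ = exp[−(E₃−E₀)/kT] = 0.0570.
⇒ (E₃−E₀)/kT = ln(1/0.0570) = ln(17.544) = 2.8647.
kT = 30.7 ×10⁻²¹ J / 2.8647 = 10.7 ×10⁻²¹ J.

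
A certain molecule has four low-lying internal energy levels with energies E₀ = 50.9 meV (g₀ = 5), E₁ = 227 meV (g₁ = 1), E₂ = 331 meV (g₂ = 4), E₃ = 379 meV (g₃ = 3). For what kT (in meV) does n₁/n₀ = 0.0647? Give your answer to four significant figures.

n₁/n₀ = (g₁/g₀) exp[−(E₁−E₀)/kT] = 0.0647.
⇒ (E₁−E₀)/kT = ln((1/5)/0.0647) = ln(3.09119) = 1.12856.
kT = 176.1 meV / 1.12856 = 156.0 meV.

156.0 meV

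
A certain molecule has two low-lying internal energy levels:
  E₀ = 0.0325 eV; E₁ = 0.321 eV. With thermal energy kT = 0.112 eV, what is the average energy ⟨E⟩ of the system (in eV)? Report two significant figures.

Eᵢ/kT = 0.2902, 2.866.
Z = Σ e^(−Eᵢ/kT) = e^(−0.2902) + e^(−2.866) = 0.7481 + 0.05693 = 0.8050.
⟨E⟩ = Σ Eᵢ e^(−Eᵢ/kT) / Z = (0.0325·0.7481 + 0.321·0.05693) / 0.8050 = 0.053 eV.

0.053 eV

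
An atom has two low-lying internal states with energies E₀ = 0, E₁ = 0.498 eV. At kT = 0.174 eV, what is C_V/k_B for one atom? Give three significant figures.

Eᵢ/kT = 0, 2.8621.
Z = Σ e^(−Eᵢ/kT) = e^(−0) + e^(−2.8621) = 1.0000 + 0.057149 = 1.0571.
⟨E⟩ = 0.026923 eV, ⟨E²⟩ = 0.013408 eV².
C_V/k_B = (⟨E²⟩ − ⟨E⟩²)/(kT)² = (0.013408 − 0.00072485)/0.030276 = 0.419.

0.419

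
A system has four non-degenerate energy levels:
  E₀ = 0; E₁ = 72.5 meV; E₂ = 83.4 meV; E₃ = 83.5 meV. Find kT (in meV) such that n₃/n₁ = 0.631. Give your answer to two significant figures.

n₃/n₁ = exp[−(E₃−E₁)/kT] = 0.631.
⇒ (E₃−E₁)/kT = ln(1/0.631) = ln(1.585) = 0.4606.
kT = 11.0 meV / 0.4606 = 24 meV.

24 meV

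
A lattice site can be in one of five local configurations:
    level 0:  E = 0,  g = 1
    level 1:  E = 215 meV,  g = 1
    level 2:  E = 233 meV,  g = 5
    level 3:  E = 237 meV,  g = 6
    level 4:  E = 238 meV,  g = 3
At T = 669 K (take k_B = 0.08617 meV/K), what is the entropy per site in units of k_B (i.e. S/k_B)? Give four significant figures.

1.063

k_BT = 0.08617 × 669 K = 57.6477 meV.
Eᵢ/kT = 0, 3.72955, 4.04179, 4.11118, 4.12853.
Z = Σ gᵢe^(−Eᵢ/kT) = 1·e^(−0) + 1·e^(−3.72955) + 5·e^(−4.04179) + 6·e^(−4.11118) + 3·e^(−4.12853) = 1.00000 + 0.0240036 + 0.0878300 + 0.0983305 + 0.0483196 = 1.25848.
⟨E⟩ = Σ EᵢPᵢ = 48.0179 meV.
S/k_B = ln Z + ⟨E⟩/kT = ln(1.25848) + 48.0179/57.6477 = 0.229905 + 0.832954 = 1.063.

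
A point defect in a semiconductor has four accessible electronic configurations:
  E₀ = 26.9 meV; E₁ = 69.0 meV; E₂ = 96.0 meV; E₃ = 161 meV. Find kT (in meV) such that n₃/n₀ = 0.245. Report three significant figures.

95.3 meV

n₃/n₀ = exp[−(E₃−E₀)/kT] = 0.245.
⇒ (E₃−E₀)/kT = ln(1/0.245) = ln(4.0816) = 1.4065.
kT = 134.1 meV / 1.4065 = 95.3 meV.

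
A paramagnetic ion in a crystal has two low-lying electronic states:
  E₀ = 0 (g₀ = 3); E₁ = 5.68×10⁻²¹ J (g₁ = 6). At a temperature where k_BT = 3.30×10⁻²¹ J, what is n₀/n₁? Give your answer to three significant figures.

2.80

n₀/n₁ = (g₀/g₁) exp[−(E₀−E₁)/kT] = (3/6) × exp(−(-5.68 ×10⁻²¹ J)/(3.30 ×10⁻²¹ J)) = (3/6) × exp(1.7212) = 2.80.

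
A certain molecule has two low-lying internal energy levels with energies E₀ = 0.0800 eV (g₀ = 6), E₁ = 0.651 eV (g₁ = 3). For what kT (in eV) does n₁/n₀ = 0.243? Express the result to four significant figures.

0.7914 eV

n₁/n₀ = (g₁/g₀) exp[−(E₁−E₀)/kT] = 0.243.
⇒ (E₁−E₀)/kT = ln((3/6)/0.243) = ln(2.05761) = 0.721545.
kT = 0.5710 eV / 0.721545 = 0.7914 eV.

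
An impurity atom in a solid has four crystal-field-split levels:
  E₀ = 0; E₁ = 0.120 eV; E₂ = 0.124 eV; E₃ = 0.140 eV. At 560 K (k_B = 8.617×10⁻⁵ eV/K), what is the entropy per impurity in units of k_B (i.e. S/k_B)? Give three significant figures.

k_BT = 8.617×10⁻⁵ × 560 K = 0.048255 eV.
Eᵢ/kT = 0, 2.4868, 2.5697, 2.9013.
Z = Σ e^(−Eᵢ/kT) = e^(−0) + e^(−2.4868) + e^(−2.5697) + e^(−2.9013) = 1.0000 + 0.083176 + 0.076559 + 0.054952 = 1.2147.
⟨E⟩ = Σ EᵢPᵢ = 0.022366 eV.
S/k_B = ln Z + ⟨E⟩/kT = ln(1.2147) + 0.022366/0.048255 = 0.19450 + 0.46350 = 0.658.

0.658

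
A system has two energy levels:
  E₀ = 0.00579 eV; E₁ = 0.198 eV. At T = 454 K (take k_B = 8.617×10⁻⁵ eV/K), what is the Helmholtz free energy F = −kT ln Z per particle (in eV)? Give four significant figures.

k_BT = 8.617×10⁻⁵ × 454 K = 0.0391212 eV.
Eᵢ/kT = 0.148002, 5.06119.
Z = Σ e^(−Eᵢ/kT) = e^(−0.148002) + e^(−5.06119) = 0.862429 + 0.00633801 = 0.868767.
F = −kT ln Z = −0.0391212 × ln(0.868767) = −0.0391212 × -0.140680 = 0.005504 eV.

0.005504 eV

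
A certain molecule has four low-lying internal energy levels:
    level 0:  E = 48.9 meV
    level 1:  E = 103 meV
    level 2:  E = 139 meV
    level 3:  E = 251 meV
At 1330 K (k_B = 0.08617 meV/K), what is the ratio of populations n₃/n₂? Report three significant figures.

0.376

k_BT = 0.08617 × 1330 K = 114.61 meV.
n₃/n₂ = exp[−(E₃−E₂)/kT] = exp(−(112 meV)/(114.61 meV)) = exp(-0.97723) = 0.376.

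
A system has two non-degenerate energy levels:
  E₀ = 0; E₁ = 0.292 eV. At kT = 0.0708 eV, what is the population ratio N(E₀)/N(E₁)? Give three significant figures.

61.8

n₀/n₁ = exp[−(E₀−E₁)/kT] = exp(−(-0.292 eV)/(0.0708 eV)) = exp(4.1243) = 61.8.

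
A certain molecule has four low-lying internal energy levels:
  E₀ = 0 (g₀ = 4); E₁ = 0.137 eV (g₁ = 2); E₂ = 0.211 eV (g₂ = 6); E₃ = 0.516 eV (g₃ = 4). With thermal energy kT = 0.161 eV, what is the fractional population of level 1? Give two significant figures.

0.13

Eᵢ/kT = 0, 0.8509, 1.311, 3.205.
Z = Σ gᵢe^(−Eᵢ/kT) = 4·e^(−0) + 2·e^(−0.8509) + 6·e^(−1.311) + 4·e^(−3.205) = 4.000 + 0.8541 + 1.617 + 0.1622 = 6.633.
P₁ = g₁ e^(−E₁/kT) / Z = 0.8541/6.633 = 0.13.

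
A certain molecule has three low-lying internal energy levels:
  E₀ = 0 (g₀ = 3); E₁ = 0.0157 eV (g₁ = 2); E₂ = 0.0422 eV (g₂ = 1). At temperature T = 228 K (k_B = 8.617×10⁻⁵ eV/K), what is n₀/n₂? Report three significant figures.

k_BT = 8.617×10⁻⁵ × 228 K = 0.019647 eV.
n₀/n₂ = (g₀/g₂) exp[−(E₀−E₂)/kT] = (3/1) × exp(−(-0.0422 eV)/(0.019647 eV)) = (3/1) × exp(2.1479) = 25.7.

25.7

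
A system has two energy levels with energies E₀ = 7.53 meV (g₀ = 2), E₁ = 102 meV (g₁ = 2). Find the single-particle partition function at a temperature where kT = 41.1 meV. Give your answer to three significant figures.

Eᵢ/kT = 0.18321, 2.4818.
Z = Σ gᵢe^(−Eᵢ/kT) = 2·e^(−0.18321) + 2·e^(−2.4818) = 1.6652 + 0.16719 = 1.8324.

Z = 1.83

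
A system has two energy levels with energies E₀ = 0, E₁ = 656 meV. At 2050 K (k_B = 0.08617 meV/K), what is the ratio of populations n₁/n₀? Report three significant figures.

k_BT = 0.08617 × 2050 K = 176.65 meV.
n₁/n₀ = exp[−(E₁−E₀)/kT] = exp(−(656 meV)/(176.65 meV)) = exp(-3.7136) = 0.0244.

0.0244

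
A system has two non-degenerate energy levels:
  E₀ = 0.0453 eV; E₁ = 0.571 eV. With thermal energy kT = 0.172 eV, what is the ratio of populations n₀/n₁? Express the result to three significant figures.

n₀/n₁ = exp[−(E₀−E₁)/kT] = exp(−(-0.5257 eV)/(0.172 eV)) = exp(3.0564) = 21.3.

21.3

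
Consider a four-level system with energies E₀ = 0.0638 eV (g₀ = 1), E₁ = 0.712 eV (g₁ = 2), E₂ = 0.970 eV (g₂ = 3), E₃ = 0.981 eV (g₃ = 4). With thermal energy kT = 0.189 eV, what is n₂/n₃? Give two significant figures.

0.79

n₂/n₃ = (g₂/g₃) exp[−(E₂−E₃)/kT] = (3/4) × exp(−(-0.011 eV)/(0.189 eV)) = (3/4) × exp(0.05820) = 0.79.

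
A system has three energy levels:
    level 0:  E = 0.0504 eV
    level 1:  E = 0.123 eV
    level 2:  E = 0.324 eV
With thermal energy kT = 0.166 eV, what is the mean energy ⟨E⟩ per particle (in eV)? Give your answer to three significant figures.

Eᵢ/kT = 0.30361, 0.74096, 1.9518.
Z = Σ e^(−Eᵢ/kT) = e^(−0.30361) + e^(−0.74096) + e^(−1.9518) = 0.73815 + 0.47666 + 0.14202 = 1.3568.
⟨E⟩ = Σ Eᵢ e^(−Eᵢ/kT) / Z = (0.0504·0.73815 + 0.123·0.47666 + 0.324·0.14202) / 1.3568 = 0.105 eV.

0.105 eV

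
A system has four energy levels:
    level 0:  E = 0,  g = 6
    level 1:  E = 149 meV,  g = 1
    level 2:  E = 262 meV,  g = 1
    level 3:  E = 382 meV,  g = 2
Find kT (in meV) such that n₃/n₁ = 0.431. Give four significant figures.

n₃/n₁ = (g₃/g₁) exp[−(E₃−E₁)/kT] = 0.431.
⇒ (E₃−E₁)/kT = ln((2/1)/0.431) = ln(4.64037) = 1.53479.
kT = 233 meV / 1.53479 = 151.8 meV.

151.8 meV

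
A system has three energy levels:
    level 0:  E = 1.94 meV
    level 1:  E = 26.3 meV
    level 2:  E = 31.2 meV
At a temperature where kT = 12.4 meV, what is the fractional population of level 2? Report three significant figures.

0.0765

Eᵢ/kT = 0.15645, 2.1210, 2.5161.
Z = Σ e^(−Eᵢ/kT) = e^(−0.15645) + e^(−2.1210) + e^(−2.5161) = 0.85517 + 0.11991 + 0.080774 = 1.0559.
P₂ = e^(−E₂/kT) / Z = 0.080774/1.0559 = 0.0765.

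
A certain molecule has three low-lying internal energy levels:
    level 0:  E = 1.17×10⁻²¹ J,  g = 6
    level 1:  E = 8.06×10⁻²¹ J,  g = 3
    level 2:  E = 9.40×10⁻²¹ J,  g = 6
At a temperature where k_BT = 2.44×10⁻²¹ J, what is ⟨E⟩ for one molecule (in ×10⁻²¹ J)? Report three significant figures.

1.63 ×10⁻²¹ J

Eᵢ/kT = 0.47951, 3.3033, 3.8525.
Z = Σ gᵢe^(−Eᵢ/kT) = 6·e^(−0.47951) + 3·e^(−3.3033) + 6·e^(−3.8525) = 3.7145 + 0.11028 + 0.12736 = 3.9521.
⟨E⟩ = Σ Eᵢ gᵢe^(−Eᵢ/kT) / Z = (1.17·3.7145 + 8.06·0.11028 + 9.40·0.12736) / 3.9521 = 1.63 ×10⁻²¹ J.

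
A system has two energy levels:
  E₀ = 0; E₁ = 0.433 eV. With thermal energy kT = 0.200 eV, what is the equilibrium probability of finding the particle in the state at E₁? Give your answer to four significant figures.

0.1029

Eᵢ/kT = 0, 2.16500.
Z = Σ e^(−Eᵢ/kT) = e^(−0) + e^(−2.16500) = 1.00000 + 0.114750 = 1.11475.
P₁ = e^(−E₁/kT) / Z = 0.114750/1.11475 = 0.1029.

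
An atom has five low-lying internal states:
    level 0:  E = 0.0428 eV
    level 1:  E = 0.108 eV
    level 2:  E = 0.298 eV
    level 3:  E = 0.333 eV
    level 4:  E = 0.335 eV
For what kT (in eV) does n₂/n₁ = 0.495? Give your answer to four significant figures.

0.2702 eV

n₂/n₁ = exp[−(E₂−E₁)/kT] = 0.495.
⇒ (E₂−E₁)/kT = ln(1/0.495) = ln(2.02020) = 0.703197.
kT = 0.190 eV / 0.703197 = 0.2702 eV.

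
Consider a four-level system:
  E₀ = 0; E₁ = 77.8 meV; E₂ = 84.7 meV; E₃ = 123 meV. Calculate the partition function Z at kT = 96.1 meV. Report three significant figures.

Eᵢ/kT = 0, 0.80957, 0.88137, 1.2799.
Z = Σ e^(−Eᵢ/kT) = e^(−0) + e^(−0.80957) + e^(−0.88137) + e^(−1.2799) = 1.0000 + 0.44505 + 0.41422 + 0.27807 = 2.1373.

Z = 2.14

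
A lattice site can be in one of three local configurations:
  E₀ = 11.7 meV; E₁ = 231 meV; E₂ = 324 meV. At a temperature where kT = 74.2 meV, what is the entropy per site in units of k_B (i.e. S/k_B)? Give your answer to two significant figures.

0.27

Eᵢ/kT = 0.1577, 3.113, 4.367.
Z = Σ e^(−Eᵢ/kT) = e^(−0.1577) + e^(−3.113) + e^(−4.367) = 0.8541 + 0.04447 + 0.01269 = 0.9113.
⟨E⟩ = Σ EᵢPᵢ = 26.75 meV.
S/k_B = ln Z + ⟨E⟩/kT = ln(0.9113) + 26.75/74.2 = -0.09288 + 0.3605 = 0.27.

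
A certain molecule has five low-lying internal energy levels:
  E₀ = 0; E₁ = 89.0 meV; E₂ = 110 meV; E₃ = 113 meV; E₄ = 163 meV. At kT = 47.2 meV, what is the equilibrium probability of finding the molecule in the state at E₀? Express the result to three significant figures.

0.729

Eᵢ/kT = 0, 1.8856, 2.3305, 2.3941, 3.4534.
Z = Σ e^(−Eᵢ/kT) = e^(−0) + e^(−1.8856) + e^(−2.3305) + e^(−2.3941) + e^(−3.4534) = 1.0000 + 0.15174 + 0.097247 + 0.091255 + 0.031638 = 1.3719.
P₀ = e^(−E₀/kT) / Z = 1.0000/1.3719 = 0.729.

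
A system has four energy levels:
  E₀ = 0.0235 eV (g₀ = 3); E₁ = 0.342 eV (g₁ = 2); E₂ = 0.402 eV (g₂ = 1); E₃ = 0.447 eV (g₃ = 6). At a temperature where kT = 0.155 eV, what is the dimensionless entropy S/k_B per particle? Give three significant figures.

1.80

Eᵢ/kT = 0.15161, 2.2065, 2.5935, 2.8839.
Z = Σ gᵢe^(−Eᵢ/kT) = 3·e^(−0.15161) + 2·e^(−2.2065) + 1·e^(−2.5935) + 6·e^(−2.8839) = 2.5780 + 0.22017 + 0.074758 + 0.33550 = 3.2084.
⟨E⟩ = Σ EᵢPᵢ = 0.098461 eV.
S/k_B = ln Z + ⟨E⟩/kT = ln(3.2084) + 0.098461/0.155 = 1.1658 + 0.63523 = 1.80.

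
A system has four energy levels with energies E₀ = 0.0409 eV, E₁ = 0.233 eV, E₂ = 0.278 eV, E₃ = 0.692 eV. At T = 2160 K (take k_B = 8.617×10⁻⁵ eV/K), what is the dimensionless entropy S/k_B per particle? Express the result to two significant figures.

k_BT = 8.617×10⁻⁵ × 2160 K = 0.1861 eV.
Eᵢ/kT = 0.2198, 1.252, 1.494, 3.718.
Z = Σ e^(−Eᵢ/kT) = e^(−0.2198) + e^(−1.252) + e^(−1.494) + e^(−3.718) = 0.8027 + 0.2859 + 0.2245 + 0.02428 = 1.337.
⟨E⟩ = Σ EᵢPᵢ = 0.1336 eV.
S/k_B = ln Z + ⟨E⟩/kT = ln(1.337) + 0.1336/0.1861 = 0.2904 + 0.7179 = 1.0.

1.0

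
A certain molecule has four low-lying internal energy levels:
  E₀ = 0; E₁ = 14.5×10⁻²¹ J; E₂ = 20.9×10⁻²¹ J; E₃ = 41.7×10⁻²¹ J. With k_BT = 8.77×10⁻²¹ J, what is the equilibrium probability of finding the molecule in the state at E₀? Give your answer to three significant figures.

0.774

Eᵢ/kT = 0, 1.6534, 2.3831, 4.7548.
Z = Σ e^(−Eᵢ/kT) = e^(−0) + e^(−1.6534) + e^(−2.3831) + e^(−4.7548) = 1.0000 + 0.19140 + 0.092264 + 0.0086103 = 1.2923.
P₀ = e^(−E₀/kT) / Z = 1.0000/1.2923 = 0.774.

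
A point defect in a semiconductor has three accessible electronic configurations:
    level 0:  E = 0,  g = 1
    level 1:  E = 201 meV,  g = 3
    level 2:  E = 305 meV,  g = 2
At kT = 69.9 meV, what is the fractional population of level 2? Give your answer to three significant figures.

0.0213

Eᵢ/kT = 0, 2.8755, 4.3634.
Z = Σ gᵢe^(−Eᵢ/kT) = 1·e^(−0) + 3·e^(−2.8755) + 2·e^(−4.3634) = 1.0000 + 0.16916 + 0.025470 = 1.1946.
P₂ = g₂ e^(−E₂/kT) / Z = 0.025470/1.1946 = 0.0213.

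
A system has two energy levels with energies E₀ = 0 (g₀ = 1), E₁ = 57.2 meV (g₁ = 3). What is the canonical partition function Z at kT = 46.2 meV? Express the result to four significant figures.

Z = 1.870

Eᵢ/kT = 0, 1.23810.
Z = Σ gᵢe^(−Eᵢ/kT) = 1·e^(−0) + 3·e^(−1.23810) = 1.00000 + 0.869804 = 1.86980.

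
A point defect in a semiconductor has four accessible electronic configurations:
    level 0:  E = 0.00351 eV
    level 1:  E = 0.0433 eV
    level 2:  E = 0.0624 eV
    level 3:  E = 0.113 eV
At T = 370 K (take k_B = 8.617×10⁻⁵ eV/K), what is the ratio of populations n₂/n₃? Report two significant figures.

k_BT = 8.617×10⁻⁵ × 370 K = 0.03188 eV.
n₂/n₃ = exp[−(E₂−E₃)/kT] = exp(−(-0.0506 eV)/(0.03188 eV)) = exp(1.587) = 4.9.

4.9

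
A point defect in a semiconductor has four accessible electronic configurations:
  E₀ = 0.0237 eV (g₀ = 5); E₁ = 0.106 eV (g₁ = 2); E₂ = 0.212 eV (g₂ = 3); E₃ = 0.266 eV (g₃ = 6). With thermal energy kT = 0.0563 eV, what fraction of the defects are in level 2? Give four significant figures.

0.01873

Eᵢ/kT = 0.420959, 1.88277, 3.76554, 4.72469.
Z = Σ gᵢe^(−Eᵢ/kT) = 5·e^(−0.420959) + 2·e^(−1.88277) + 3·e^(−3.76554) + 6·e^(−4.72469) = 3.28209 + 0.304336 + 0.0694653 + 0.0532408 = 3.70913.
P₂ = g₂ e^(−E₂/kT) / Z = 0.0694653/3.70913 = 0.01873.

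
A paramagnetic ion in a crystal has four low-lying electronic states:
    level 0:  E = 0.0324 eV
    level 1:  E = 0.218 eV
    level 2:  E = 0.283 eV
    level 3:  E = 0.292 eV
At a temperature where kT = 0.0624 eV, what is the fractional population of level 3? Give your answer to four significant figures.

0.01439

Eᵢ/kT = 0.519231, 3.49359, 4.53526, 4.67949.
Z = Σ e^(−Eᵢ/kT) = e^(−0.519231) + e^(−3.49359) + e^(−4.53526) + e^(−4.67949) = 0.594978 + 0.0303916 + 0.0107241 + 0.00928375 = 0.645377.
P₃ = e^(−E₃/kT) / Z = 0.00928375/0.645377 = 0.01439.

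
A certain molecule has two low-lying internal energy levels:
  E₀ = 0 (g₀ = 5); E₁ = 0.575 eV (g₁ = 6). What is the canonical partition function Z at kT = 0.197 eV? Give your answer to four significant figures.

Eᵢ/kT = 0, 2.91878.
Z = Σ gᵢe^(−Eᵢ/kT) = 5·e^(−0) + 6·e^(−2.91878) = 5.00000 + 0.323997 = 5.32400.

Z = 5.324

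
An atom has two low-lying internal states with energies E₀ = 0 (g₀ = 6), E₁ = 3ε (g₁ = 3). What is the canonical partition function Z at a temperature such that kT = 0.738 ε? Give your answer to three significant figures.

Eᵢ/kT = 0, 4.0650.
Z = Σ gᵢe^(−Eᵢ/kT) = 6·e^(−0) + 3·e^(−4.0650) = 6.0000 + 0.051489 = 6.0515.

Z = 6.05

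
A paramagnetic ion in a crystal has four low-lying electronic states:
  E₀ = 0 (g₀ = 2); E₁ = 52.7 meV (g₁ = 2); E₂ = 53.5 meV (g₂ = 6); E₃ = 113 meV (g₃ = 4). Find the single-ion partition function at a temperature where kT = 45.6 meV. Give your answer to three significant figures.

Eᵢ/kT = 0, 1.1557, 1.1732, 2.4781.
Z = Σ gᵢe^(−Eᵢ/kT) = 2·e^(−0) + 2·e^(−1.1557) + 6·e^(−1.1732) + 4·e^(−2.4781) = 2.0000 + 0.62967 + 1.8563 + 0.33561 = 4.8216.

Z = 4.82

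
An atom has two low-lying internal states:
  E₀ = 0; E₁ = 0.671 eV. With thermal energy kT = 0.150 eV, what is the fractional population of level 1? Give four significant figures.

0.01128

Eᵢ/kT = 0, 4.47333.
Z = Σ e^(−Eᵢ/kT) = e^(−0) + e^(−4.47333) = 1.00000 + 0.0114093 = 1.01141.
P₁ = e^(−E₁/kT) / Z = 0.0114093/1.01141 = 0.01128.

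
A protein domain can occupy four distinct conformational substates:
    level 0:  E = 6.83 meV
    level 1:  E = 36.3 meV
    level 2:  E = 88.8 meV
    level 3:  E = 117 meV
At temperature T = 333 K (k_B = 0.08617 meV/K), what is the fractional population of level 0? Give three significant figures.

0.696

k_BT = 0.08617 × 333 K = 28.695 meV.
Eᵢ/kT = 0.23802, 1.2650, 3.0946, 4.0774.
Z = Σ e^(−Eᵢ/kT) = e^(−0.23802) + e^(−1.2650) + e^(−3.0946) + e^(−4.0774) = 0.78819 + 0.28224 + 0.045293 + 0.016951 = 1.1327.
P₀ = e^(−E₀/kT) / Z = 0.78819/1.1327 = 0.696.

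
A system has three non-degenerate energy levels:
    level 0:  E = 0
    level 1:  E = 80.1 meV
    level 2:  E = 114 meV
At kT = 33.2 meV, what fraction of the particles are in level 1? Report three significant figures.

Eᵢ/kT = 0, 2.4127, 3.4337.
Z = Σ e^(−Eᵢ/kT) = e^(−0) + e^(−2.4127) + e^(−3.4337) = 1.0000 + 0.089573 + 0.032267 = 1.1218.
P₁ = e^(−E₁/kT) / Z = 0.089573/1.1218 = 0.0798.

0.0798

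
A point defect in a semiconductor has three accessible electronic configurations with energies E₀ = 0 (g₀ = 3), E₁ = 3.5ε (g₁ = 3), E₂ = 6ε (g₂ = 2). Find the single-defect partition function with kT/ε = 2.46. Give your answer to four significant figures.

Eᵢ/kT = 0, 1.42276, 2.43902.
Z = Σ gᵢe^(−Eᵢ/kT) = 3·e^(−0) + 3·e^(−1.42276) + 2·e^(−2.43902) = 3.00000 + 0.723143 + 0.174493 = 3.89764.

Z = 3.898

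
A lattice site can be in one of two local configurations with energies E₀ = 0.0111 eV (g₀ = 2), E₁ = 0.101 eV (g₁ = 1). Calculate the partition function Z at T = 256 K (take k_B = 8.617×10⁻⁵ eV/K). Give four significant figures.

k_BT = 8.617×10⁻⁵ × 256 K = 0.0220595 eV.
Eᵢ/kT = 0.503185, 4.57853.
Z = Σ gᵢe^(−Eᵢ/kT) = 2·e^(−0.503185) + 1·e^(−4.57853) = 1.20920 + 0.0102700 = 1.21947.

Z = 1.219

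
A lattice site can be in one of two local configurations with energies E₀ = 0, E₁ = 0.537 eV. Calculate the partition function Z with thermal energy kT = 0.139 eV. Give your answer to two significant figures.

Z = 1.0

Eᵢ/kT = 0, 3.863.
Z = Σ e^(−Eᵢ/kT) = e^(−0) + e^(−3.863) = 1.000 + 0.02100 = 1.021.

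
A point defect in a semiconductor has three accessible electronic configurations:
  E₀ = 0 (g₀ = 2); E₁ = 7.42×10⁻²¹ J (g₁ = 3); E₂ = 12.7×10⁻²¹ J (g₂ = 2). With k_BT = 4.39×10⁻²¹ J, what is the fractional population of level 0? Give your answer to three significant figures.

0.751

Eᵢ/kT = 0, 1.6902, 2.8929.
Z = Σ gᵢe^(−Eᵢ/kT) = 2·e^(−0) + 3·e^(−1.6902) + 2·e^(−2.8929) = 2.0000 + 0.55345 + 0.11083 = 2.6643.
P₀ = g₀ e^(−E₀/kT) / Z = 2.0000/2.6643 = 0.751.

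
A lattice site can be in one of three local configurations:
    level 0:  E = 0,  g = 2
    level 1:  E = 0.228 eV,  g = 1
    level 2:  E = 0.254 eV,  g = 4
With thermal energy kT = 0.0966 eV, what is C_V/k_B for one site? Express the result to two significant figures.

Eᵢ/kT = 0, 2.360, 2.629.
Z = Σ gᵢe^(−Eᵢ/kT) = 2·e^(−0) + 1·e^(−2.360) + 4·e^(−2.629) = 2.000 + 0.09442 + 0.2886 = 2.383.
⟨E⟩ = 0.03980 eV, ⟨E²⟩ = 0.009873 eV².
C_V/k_B = (⟨E²⟩ − ⟨E⟩²)/(kT)² = (0.009873 − 0.001584)/0.009332 = 0.89.

0.89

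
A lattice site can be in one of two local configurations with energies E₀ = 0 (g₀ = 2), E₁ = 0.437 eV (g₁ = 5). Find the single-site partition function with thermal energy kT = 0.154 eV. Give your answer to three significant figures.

Z = 2.29

Eᵢ/kT = 0, 2.8377.
Z = Σ gᵢe^(−Eᵢ/kT) = 2·e^(−0) + 5·e^(−2.8377) = 2.0000 + 0.29280 = 2.2928.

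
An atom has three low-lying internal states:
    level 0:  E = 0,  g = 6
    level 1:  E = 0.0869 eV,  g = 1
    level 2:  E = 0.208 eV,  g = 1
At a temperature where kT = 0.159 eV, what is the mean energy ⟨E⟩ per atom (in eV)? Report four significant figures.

Eᵢ/kT = 0, 0.546541, 1.30818.
Z = Σ gᵢe^(−Eᵢ/kT) = 6·e^(−0) + 1·e^(−0.546541) + 1·e^(−1.30818) = 6.00000 + 0.578949 + 0.270312 = 6.84926.
⟨E⟩ = Σ Eᵢ gᵢe^(−Eᵢ/kT) / Z = (0·6.00000 + 0.0869·0.578949 + 0.208·0.270312) / 6.84926 = 0.01555 eV.

0.01555 eV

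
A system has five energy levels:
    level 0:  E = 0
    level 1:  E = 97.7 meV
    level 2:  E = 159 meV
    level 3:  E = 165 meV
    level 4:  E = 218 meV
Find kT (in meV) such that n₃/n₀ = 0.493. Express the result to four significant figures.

233.3 meV

n₃/n₀ = exp[−(E₃−E₀)/kT] = 0.493.
⇒ (E₃−E₀)/kT = ln(1/0.493) = ln(2.02840) = 0.707247.
kT = 165 meV / 0.707247 = 233.3 meV.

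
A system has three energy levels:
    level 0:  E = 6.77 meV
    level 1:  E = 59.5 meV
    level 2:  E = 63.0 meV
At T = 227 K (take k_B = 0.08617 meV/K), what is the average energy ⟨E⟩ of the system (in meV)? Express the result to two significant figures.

13 meV

k_BT = 0.08617 × 227 K = 19.56 meV.
Eᵢ/kT = 0.3461, 3.042, 3.221.
Z = Σ e^(−Eᵢ/kT) = e^(−0.3461) + e^(−3.042) + e^(−3.221) = 0.7074 + 0.04774 + 0.03992 = 0.7951.
⟨E⟩ = Σ Eᵢ e^(−Eᵢ/kT) / Z = (6.77·0.7074 + 59.5·0.04774 + 63.0·0.03992) / 0.7951 = 13 meV.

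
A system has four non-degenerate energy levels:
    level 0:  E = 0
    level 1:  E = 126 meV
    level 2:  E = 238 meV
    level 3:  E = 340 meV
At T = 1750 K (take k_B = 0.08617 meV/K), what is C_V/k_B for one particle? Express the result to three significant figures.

0.493

k_BT = 0.08617 × 1750 K = 150.80 meV.
Eᵢ/kT = 0, 0.83554, 1.5782, 2.2546.
Z = Σ e^(−Eᵢ/kT) = e^(−0) + e^(−0.83554) + e^(−1.5782) + e^(−2.2546) = 1.0000 + 0.43364 + 0.20635 + 0.10492 = 1.7449.
⟨E⟩ = 79.903 meV, ⟨E²⟩ = 17595 meV².
C_V/k_B = (⟨E²⟩ − ⟨E⟩²)/(kT)² = (17595 − 6384.5)/22741 = 0.493.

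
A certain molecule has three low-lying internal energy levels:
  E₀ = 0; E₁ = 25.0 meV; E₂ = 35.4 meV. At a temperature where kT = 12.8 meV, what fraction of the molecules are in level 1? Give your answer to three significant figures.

0.118

Eᵢ/kT = 0, 1.9531, 2.7656.
Z = Σ e^(−Eᵢ/kT) = e^(−0) + e^(−1.9531) + e^(−2.7656) = 1.0000 + 0.14183 + 0.062938 = 1.2048.
P₁ = e^(−E₁/kT) / Z = 0.14183/1.2048 = 0.118.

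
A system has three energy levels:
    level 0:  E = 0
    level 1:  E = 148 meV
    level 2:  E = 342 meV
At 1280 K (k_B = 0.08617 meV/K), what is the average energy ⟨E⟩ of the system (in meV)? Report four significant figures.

k_BT = 0.08617 × 1280 K = 110.298 meV.
Eᵢ/kT = 0, 1.34182, 3.10069.
Z = Σ e^(−Eᵢ/kT) = e^(−0) + e^(−1.34182) + e^(−3.10069) = 1.00000 + 0.261370 + 0.0450181 = 1.30639.
⟨E⟩ = Σ Eᵢ e^(−Eᵢ/kT) / Z = (0·1.00000 + 148·0.261370 + 342·0.0450181) / 1.30639 = 41.40 meV.

41.40 meV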